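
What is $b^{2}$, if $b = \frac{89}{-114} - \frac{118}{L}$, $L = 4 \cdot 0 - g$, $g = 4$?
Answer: $\frac{2679769}{3249} \approx 824.8$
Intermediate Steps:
$L = -4$ ($L = 4 \cdot 0 - 4 = 0 - 4 = -4$)
$b = \frac{1637}{57}$ ($b = \frac{89}{-114} - \frac{118}{-4} = 89 \left(- \frac{1}{114}\right) - - \frac{59}{2} = - \frac{89}{114} + \frac{59}{2} = \frac{1637}{57} \approx 28.719$)
$b^{2} = \left(\frac{1637}{57}\right)^{2} = \frac{2679769}{3249}$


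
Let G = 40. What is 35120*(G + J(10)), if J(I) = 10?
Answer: 1756000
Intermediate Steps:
35120*(G + J(10)) = 35120*(40 + 10) = 35120*50 = 1756000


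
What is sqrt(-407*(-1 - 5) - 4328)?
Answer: I*sqrt(1886) ≈ 43.428*I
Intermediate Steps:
sqrt(-407*(-1 - 5) - 4328) = sqrt(-407*(-6) - 4328) = sqrt(2442 - 4328) = sqrt(-1886) = I*sqrt(1886)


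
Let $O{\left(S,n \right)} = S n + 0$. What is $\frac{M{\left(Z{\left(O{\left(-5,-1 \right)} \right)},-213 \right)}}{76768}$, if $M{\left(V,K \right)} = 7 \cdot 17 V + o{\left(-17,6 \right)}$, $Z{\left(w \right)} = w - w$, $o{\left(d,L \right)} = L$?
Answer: $\frac{3}{38384} \approx 7.8158 \cdot 10^{-5}$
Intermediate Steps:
$O{\left(S,n \right)} = S n$
$Z{\left(w \right)} = 0$
$M{\left(V,K \right)} = 6 + 119 V$ ($M{\left(V,K \right)} = 7 \cdot 17 V + 6 = 119 V + 6 = 6 + 119 V$)
$\frac{M{\left(Z{\left(O{\left(-5,-1 \right)} \right)},-213 \right)}}{76768} = \frac{6 + 119 \cdot 0}{76768} = \left(6 + 0\right) \frac{1}{76768} = 6 \cdot \frac{1}{76768} = \frac{3}{38384}$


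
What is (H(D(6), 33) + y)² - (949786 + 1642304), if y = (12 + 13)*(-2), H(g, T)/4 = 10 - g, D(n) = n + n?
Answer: -2588726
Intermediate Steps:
D(n) = 2*n
H(g, T) = 40 - 4*g (H(g, T) = 4*(10 - g) = 40 - 4*g)
y = -50 (y = 25*(-2) = -50)
(H(D(6), 33) + y)² - (949786 + 1642304) = ((40 - 8*6) - 50)² - (949786 + 1642304) = ((40 - 4*12) - 50)² - 1*2592090 = ((40 - 48) - 50)² - 2592090 = (-8 - 50)² - 2592090 = (-58)² - 2592090 = 3364 - 2592090 = -2588726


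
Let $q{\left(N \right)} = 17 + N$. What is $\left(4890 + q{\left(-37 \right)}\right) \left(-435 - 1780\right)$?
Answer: $-10787050$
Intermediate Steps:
$\left(4890 + q{\left(-37 \right)}\right) \left(-435 - 1780\right) = \left(4890 + \left(17 - 37\right)\right) \left(-435 - 1780\right) = \left(4890 - 20\right) \left(-2215\right) = 4870 \left(-2215\right) = -10787050$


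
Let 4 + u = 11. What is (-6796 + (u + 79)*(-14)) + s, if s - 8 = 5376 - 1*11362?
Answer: -13978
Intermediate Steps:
u = 7 (u = -4 + 11 = 7)
s = -5978 (s = 8 + (5376 - 1*11362) = 8 + (5376 - 11362) = 8 - 5986 = -5978)
(-6796 + (u + 79)*(-14)) + s = (-6796 + (7 + 79)*(-14)) - 5978 = (-6796 + 86*(-14)) - 5978 = (-6796 - 1204) - 5978 = -8000 - 5978 = -13978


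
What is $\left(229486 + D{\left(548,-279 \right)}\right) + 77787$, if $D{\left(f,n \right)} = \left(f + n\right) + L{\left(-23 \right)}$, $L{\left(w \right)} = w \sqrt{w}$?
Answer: $307542 - 23 i \sqrt{23} \approx 3.0754 \cdot 10^{5} - 110.3 i$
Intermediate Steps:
$L{\left(w \right)} = w^{\frac{3}{2}}$
$D{\left(f,n \right)} = f + n - 23 i \sqrt{23}$ ($D{\left(f,n \right)} = \left(f + n\right) + \left(-23\right)^{\frac{3}{2}} = \left(f + n\right) - 23 i \sqrt{23} = f + n - 23 i \sqrt{23}$)
$\left(229486 + D{\left(548,-279 \right)}\right) + 77787 = \left(229486 - \left(-269 + 23 i \sqrt{23}\right)\right) + 77787 = \left(229486 + \left(269 - 23 i \sqrt{23}\right)\right) + 77787 = \left(229755 - 23 i \sqrt{23}\right) + 77787 = 307542 - 23 i \sqrt{23}$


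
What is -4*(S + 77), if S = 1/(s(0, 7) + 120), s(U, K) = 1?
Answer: -37272/121 ≈ -308.03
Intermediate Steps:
S = 1/121 (S = 1/(1 + 120) = 1/121 ≈ 0.0082645)
-4*(S + 77) = -4*(1/121 + 77) = -4*9318/121 = -37272/121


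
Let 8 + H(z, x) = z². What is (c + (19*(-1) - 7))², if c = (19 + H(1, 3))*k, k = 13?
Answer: 16900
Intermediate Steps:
H(z, x) = -8 + z²
c = 156 (c = (19 + (-8 + 1²))*13 = (19 + (-8 + 1))*13 = (19 - 7)*13 = 12*13 = 156)
(c + (19*(-1) - 7))² = (156 + (19*(-1) - 7))² = (156 + (-19 - 7))² = (156 - 26)² = 130² = 16900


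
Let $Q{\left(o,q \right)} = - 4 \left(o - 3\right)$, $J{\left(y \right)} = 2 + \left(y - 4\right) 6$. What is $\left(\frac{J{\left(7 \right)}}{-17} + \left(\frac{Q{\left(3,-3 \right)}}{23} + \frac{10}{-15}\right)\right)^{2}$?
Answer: $\frac{8836}{2601} \approx 3.3972$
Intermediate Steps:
$J{\left(y \right)} = -22 + 6 y$ ($J{\left(y \right)} = 2 + \left(-4 + y\right) 6 = 2 + \left(-24 + 6 y\right) = -22 + 6 y$)
$Q{\left(o,q \right)} = 12 - 4 o$ ($Q{\left(o,q \right)} = - 4 \left(-3 + o\right) = 12 - 4 o$)
$\left(\frac{J{\left(7 \right)}}{-17} + \left(\frac{Q{\left(3,-3 \right)}}{23} + \frac{10}{-15}\right)\right)^{2} = \left(\frac{-22 + 6 \cdot 7}{-17} + \left(\frac{12 - 12}{23} + \frac{10}{-15}\right)\right)^{2} = \left(\left(-22 + 42\right) \left(- \frac{1}{17}\right) + \left(\left(12 - 12\right) \frac{1}{23} + 10 \left(- \frac{1}{15}\right)\right)\right)^{2} = \left(20 \left(- \frac{1}{17}\right) + \left(0 \cdot \frac{1}{23} - \frac{2}{3}\right)\right)^{2} = \left(- \frac{20}{17} + \left(0 - \frac{2}{3}\right)\right)^{2} = \left(- \frac{20}{17} - \frac{2}{3}\right)^{2} = \left(- \frac{94}{51}\right)^{2} = \frac{8836}{2601}$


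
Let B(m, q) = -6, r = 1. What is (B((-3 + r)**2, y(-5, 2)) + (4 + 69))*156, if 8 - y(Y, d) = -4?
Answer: 10452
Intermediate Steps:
y(Y, d) = 12 (y(Y, d) = 8 - 1*(-4) = 8 + 4 = 12)
(B((-3 + r)**2, y(-5, 2)) + (4 + 69))*156 = (-6 + (4 + 69))*156 = (-6 + 73)*156 = 67*156 = 10452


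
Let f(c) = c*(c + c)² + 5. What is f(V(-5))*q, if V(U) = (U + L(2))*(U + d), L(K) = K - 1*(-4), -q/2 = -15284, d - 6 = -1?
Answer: 152840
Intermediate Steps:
d = 5 (d = 6 - 1 = 5)
q = 30568 (q = -2*(-15284) = 30568)
L(K) = 4 + K (L(K) = K + 4 = 4 + K)
V(U) = (5 + U)*(6 + U) (V(U) = (U + (4 + 2))*(U + 5) = (U + 6)*(5 + U) = (6 + U)*(5 + U) = (5 + U)*(6 + U))
f(c) = 5 + 4*c³ (f(c) = c*(2*c)² + 5 = c*(4*c²) + 5 = 4*c³ + 5 = 5 + 4*c³)
f(V(-5))*q = (5 + 4*(30 + (-5)² + 11*(-5))³)*30568 = (5 + 4*(30 + 25 - 55)³)*30568 = (5 + 4*0³)*30568 = (5 + 4*0)*30568 = (5 + 0)*30568 = 5*30568 = 152840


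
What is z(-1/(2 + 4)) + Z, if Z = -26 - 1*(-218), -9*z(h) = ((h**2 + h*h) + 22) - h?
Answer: 15352/81 ≈ 189.53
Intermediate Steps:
z(h) = -22/9 - 2*h**2/9 + h/9 (z(h) = -(((h**2 + h*h) + 22) - h)/9 = -(((h**2 + h**2) + 22) - h)/9 = -((2*h**2 + 22) - h)/9 = -((22 + 2*h**2) - h)/9 = -(22 - h + 2*h**2)/9 = -22/9 - 2*h**2/9 + h/9)
Z = 192 (Z = -26 + 218 = 192)
z(-1/(2 + 4)) + Z = (-22/9 - 2/(9*(2 + 4)**2) + (-1/(2 + 4))/9) + 192 = (-22/9 - 2*(-1/6)**2/9 + (-1/6)/9) + 192 = (-22/9 - 2*(-1*1/6)**2/9 + (-1*1/6)/9) + 192 = (-22/9 - 2*(-1/6)**2/9 + (1/9)*(-1/6)) + 192 = (-22/9 - 2/9*1/36 - 1/54) + 192 = (-22/9 - 1/162 - 1/54) + 192 = -200/81 + 192 = 15352/81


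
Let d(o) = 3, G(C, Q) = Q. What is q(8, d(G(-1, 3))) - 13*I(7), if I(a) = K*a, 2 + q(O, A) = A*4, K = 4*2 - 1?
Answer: -627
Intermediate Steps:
K = 7 (K = 8 - 1 = 7)
q(O, A) = -2 + 4*A (q(O, A) = -2 + A*4 = -2 + 4*A)
I(a) = 7*a
q(8, d(G(-1, 3))) - 13*I(7) = (-2 + 4*3) - 91*7 = (-2 + 12) - 13*49 = 10 - 637 = -627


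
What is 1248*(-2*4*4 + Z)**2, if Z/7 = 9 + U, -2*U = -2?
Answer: 1802112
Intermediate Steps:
U = 1 (U = -1/2*(-2) = 1)
Z = 70 (Z = 7*(9 + 1) = 7*10 = 70)
1248*(-2*4*4 + Z)**2 = 1248*(-2*4*4 + 70)**2 = 1248*(-8*4 + 70)**2 = 1248*(-32 + 70)**2 = 1248*38**2 = 1248*1444 = 1802112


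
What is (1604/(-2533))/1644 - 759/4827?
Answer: -264034148/1675070367 ≈ -0.15763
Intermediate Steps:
(1604/(-2533))/1644 - 759/4827 = (1604*(-1/2533))*(1/1644) - 759*1/4827 = -1604/2533*1/1644 - 253/1609 = -401/1041063 - 253/1609 = -264034148/1675070367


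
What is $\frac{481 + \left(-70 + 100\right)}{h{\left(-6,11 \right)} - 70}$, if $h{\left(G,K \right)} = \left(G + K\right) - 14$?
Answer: $- \frac{511}{79} \approx -6.4684$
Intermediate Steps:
$h{\left(G,K \right)} = -14 + G + K$
$\frac{481 + \left(-70 + 100\right)}{h{\left(-6,11 \right)} - 70} = \frac{481 + \left(-70 + 100\right)}{\left(-14 - 6 + 11\right) - 70} = \frac{481 + 30}{-9 - 70} = \frac{511}{-79} = 511 \left(- \frac{1}{79}\right) = - \frac{511}{79}$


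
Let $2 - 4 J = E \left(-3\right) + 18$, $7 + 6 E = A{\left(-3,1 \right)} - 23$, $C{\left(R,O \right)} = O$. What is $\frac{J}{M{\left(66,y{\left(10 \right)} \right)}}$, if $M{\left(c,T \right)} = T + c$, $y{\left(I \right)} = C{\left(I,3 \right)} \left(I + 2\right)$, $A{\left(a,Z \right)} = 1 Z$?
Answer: $- \frac{61}{816} \approx -0.074755$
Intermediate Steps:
$A{\left(a,Z \right)} = Z$
$y{\left(I \right)} = 6 + 3 I$ ($y{\left(I \right)} = 3 \left(I + 2\right) = 3 \left(2 + I\right) = 6 + 3 I$)
$E = - \frac{29}{6}$ ($E = - \frac{7}{6} + \frac{1 - 23}{6} = - \frac{7}{6} + \frac{1}{6} \left(-22\right) = - \frac{7}{6} - \frac{11}{3} = - \frac{29}{6} \approx -4.8333$)
$J = - \frac{61}{8}$ ($J = \frac{1}{2} - \frac{\left(- \frac{29}{6}\right) \left(-3\right) + 18}{4} = \frac{1}{2} - \frac{\frac{29}{2} + 18}{4} = \frac{1}{2} - \frac{65}{8} = - \frac{61}{8} \approx -7.625$)
$\frac{J}{M{\left(66,y{\left(10 \right)} \right)}} = - \frac{61}{8 \left(\left(6 + 3 \cdot 10\right) + 66\right)} = - \frac{61}{8 \left(\left(6 + 30\right) + 66\right)} = - \frac{61}{8 \left(36 + 66\right)} = - \frac{61}{8 \cdot 102} = \left(- \frac{61}{8}\right) \frac{1}{102} = - \frac{61}{816}$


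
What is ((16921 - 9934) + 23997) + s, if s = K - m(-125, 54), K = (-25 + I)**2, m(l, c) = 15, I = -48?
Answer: 36298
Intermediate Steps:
K = 5329 (K = (-25 - 48)**2 = (-73)**2 = 5329)
s = 5314 (s = 5329 - 1*15 = 5329 - 15 = 5314)
((16921 - 9934) + 23997) + s = ((16921 - 9934) + 23997) + 5314 = (6987 + 23997) + 5314 = 30984 + 5314 = 36298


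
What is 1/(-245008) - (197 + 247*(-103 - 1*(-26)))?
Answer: 4611540575/245008 ≈ 18822.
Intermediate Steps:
1/(-245008) - (197 + 247*(-103 - 1*(-26))) = -1/245008 - (197 + 247*(-103 + 26)) = -1/245008 - (197 + 247*(-77)) = -1/245008 - (197 - 19019) = -1/245008 - 1*(-18822) = -1/245008 + 18822 = 4611540575/245008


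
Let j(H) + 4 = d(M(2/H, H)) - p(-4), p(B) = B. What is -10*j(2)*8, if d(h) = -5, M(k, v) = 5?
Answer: 400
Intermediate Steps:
j(H) = -5 (j(H) = -4 + (-5 - 1*(-4)) = -4 + (-5 + 4) = -4 - 1 = -5)
-10*j(2)*8 = -10*(-5)*8 = 50*8 = 400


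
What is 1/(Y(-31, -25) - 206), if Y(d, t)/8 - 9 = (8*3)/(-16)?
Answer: -1/146 ≈ -0.0068493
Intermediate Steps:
Y(d, t) = 60 (Y(d, t) = 72 + 8*((8*3)/(-16)) = 72 + 8*(24*(-1/16)) = 72 + 8*(-3/2) = 72 - 12 = 60)
1/(Y(-31, -25) - 206) = 1/(60 - 206) = 1/(-146) = -1/146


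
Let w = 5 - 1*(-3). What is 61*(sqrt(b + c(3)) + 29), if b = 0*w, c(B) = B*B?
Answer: 1952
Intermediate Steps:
c(B) = B**2
w = 8 (w = 5 + 3 = 8)
b = 0 (b = 0*8 = 0)
61*(sqrt(b + c(3)) + 29) = 61*(sqrt(0 + 3**2) + 29) = 61*(sqrt(0 + 9) + 29) = 61*(sqrt(9) + 29) = 61*(3 + 29) = 61*32 = 1952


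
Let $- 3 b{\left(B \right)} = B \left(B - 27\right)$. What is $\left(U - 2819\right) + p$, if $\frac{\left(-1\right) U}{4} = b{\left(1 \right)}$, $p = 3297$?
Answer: $\frac{1330}{3} \approx 443.33$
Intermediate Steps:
$b{\left(B \right)} = - \frac{B \left(-27 + B\right)}{3}$ ($b{\left(B \right)} = - \frac{B \left(B - 27\right)}{3} = - \frac{B \left(-27 + B\right)}{3}$)
$U = - \frac{104}{3}$ ($U = - 4 \cdot \frac{1}{3} \cdot 1 \left(27 - 1\right) = - 4 \cdot \frac{1}{3} \cdot 1 \cdot 26 = \left(-4\right) \frac{26}{3} = - \frac{104}{3} \approx -34.667$)
$\left(U - 2819\right) + p = \left(- \frac{104}{3} - 2819\right) + 3297 = - \frac{8561}{3} + 3297 = \frac{1330}{3}$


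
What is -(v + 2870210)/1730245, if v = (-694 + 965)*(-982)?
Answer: -15976/10615 ≈ -1.5050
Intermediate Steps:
v = -266122 (v = 271*(-982) = -266122)
-(v + 2870210)/1730245 = -(-266122 + 2870210)/1730245 = -1*2604088*(1/1730245) = -2604088*1/1730245 = -15976/10615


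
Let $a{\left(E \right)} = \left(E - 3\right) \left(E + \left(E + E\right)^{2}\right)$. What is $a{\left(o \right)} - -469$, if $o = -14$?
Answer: $-12621$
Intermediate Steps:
$a{\left(E \right)} = \left(-3 + E\right) \left(E + 4 E^{2}\right)$ ($a{\left(E \right)} = \left(-3 + E\right) \left(E + \left(2 E\right)^{2}\right) = \left(-3 + E\right) \left(E + 4 E^{2}\right)$)
$a{\left(o \right)} - -469 = - 14 \left(-3 - -154 + 4 \left(-14\right)^{2}\right) - -469 = - 14 \left(-3 + 154 + 4 \cdot 196\right) + 469 = - 14 \left(-3 + 154 + 784\right) + 469 = \left(-14\right) 935 + 469 = -13090 + 469 = -12621$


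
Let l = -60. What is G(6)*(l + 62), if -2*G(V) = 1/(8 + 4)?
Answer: -1/12 ≈ -0.083333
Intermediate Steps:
G(V) = -1/24 (G(V) = -1/(2*(8 + 4)) = -½/12 = -½*1/12 = -1/24)
G(6)*(l + 62) = -(-60 + 62)/24 = -1/24*2 = -1/12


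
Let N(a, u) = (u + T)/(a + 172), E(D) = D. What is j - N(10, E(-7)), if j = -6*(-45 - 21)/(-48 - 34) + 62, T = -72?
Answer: 429847/7462 ≈ 57.605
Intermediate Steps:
N(a, u) = (-72 + u)/(172 + a) (N(a, u) = (u - 72)/(a + 172) = (-72 + u)/(172 + a))
j = 2344/41 (j = -(-396)/(-82) + 62 = -(-396)*(-1)/82 + 62 = -6*33/41 + 62 = -198/41 + 62 = 2344/41 ≈ 57.171)
j - N(10, E(-7)) = 2344/41 - (-72 - 7)/(172 + 10) = 2344/41 - (-79)/182 = 2344/41 - 1*(-79/182) = 2344/41 + 79/182 = 429847/7462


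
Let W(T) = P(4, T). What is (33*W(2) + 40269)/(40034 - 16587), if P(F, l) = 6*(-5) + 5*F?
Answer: 39939/23447 ≈ 1.7034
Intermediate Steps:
P(F, l) = -30 + 5*F
W(T) = -10 (W(T) = -30 + 5*4 = -30 + 20 = -10)
(33*W(2) + 40269)/(40034 - 16587) = (33*(-10) + 40269)/(40034 - 16587) = (-330 + 40269)/23447 = 39939*(1/23447) = 39939/23447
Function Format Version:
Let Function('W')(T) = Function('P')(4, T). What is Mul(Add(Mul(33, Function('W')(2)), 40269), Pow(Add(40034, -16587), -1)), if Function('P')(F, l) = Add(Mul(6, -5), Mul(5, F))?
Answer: Rational(39939, 23447) ≈ 1.7034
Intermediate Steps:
Function('P')(F, l) = Add(-30, Mul(5, F))
Function('W')(T) = -10 (Function('W')(T) = Add(-30, Mul(5, 4)) = Add(-30, 20) = -10)
Mul(Add(Mul(33, Function('W')(2)), 40269), Pow(Add(40034, -16587), -1)) = Mul(Add(Mul(33, -10), 40269), Pow(Add(40034, -16587), -1)) = Mul(Add(-330, 40269), Pow(23447, -1)) = Mul(39939, Rational(1, 23447)) = Rational(39939, 23447)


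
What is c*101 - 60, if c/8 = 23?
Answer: 18524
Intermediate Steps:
c = 184 (c = 8*23 = 184)
c*101 - 60 = 184*101 - 60 = 18584 - 60 = 18524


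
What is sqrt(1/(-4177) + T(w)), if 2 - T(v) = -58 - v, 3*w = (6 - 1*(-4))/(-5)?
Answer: sqrt(9316836093)/12531 ≈ 7.7028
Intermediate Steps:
w = -2/3 (w = ((6 - 1*(-4))/(-5))/3 = ((6 + 4)*(-1/5))/3 = (10*(-1/5))/3 = (1/3)*(-2) = -2/3 ≈ -0.66667)
T(v) = 60 + v (T(v) = 2 - (-58 - v) = 2 + (58 + v) = 60 + v)
sqrt(1/(-4177) + T(w)) = sqrt(1/(-4177) + (60 - 2/3)) = sqrt(-1/4177 + 178/3) = sqrt(743503/12531) = sqrt(9316836093)/12531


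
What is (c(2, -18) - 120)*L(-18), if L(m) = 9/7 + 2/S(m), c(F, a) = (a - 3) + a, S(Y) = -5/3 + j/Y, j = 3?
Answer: -2385/77 ≈ -30.974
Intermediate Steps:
S(Y) = -5/3 + 3/Y
c(F, a) = -3 + 2*a (c(F, a) = (-3 + a) + a = -3 + 2*a)
L(m) = 9/7 + 2/(-5/3 + 3/m)
(c(2, -18) - 120)*L(-18) = ((-3 + 2*(-18)) - 120)*(3*(-27 - 18)/(7*(-9 + 5*(-18)))) = ((-3 - 36) - 120)*((3/7)*(-45)/(-9 - 90)) = (-39 - 120)*((3/7)*(-45)/(-99)) = -477*(-1)*(-45)/(7*99) = -159*15/77 = -2385/77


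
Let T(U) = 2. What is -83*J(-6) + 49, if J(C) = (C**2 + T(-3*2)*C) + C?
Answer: -1445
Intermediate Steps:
J(C) = C**2 + 3*C (J(C) = (C**2 + 2*C) + C = C**2 + 3*C)
-83*J(-6) + 49 = -(-498)*(3 - 6) + 49 = -(-498)*(-3) + 49 = -83*18 + 49 = -1494 + 49 = -1445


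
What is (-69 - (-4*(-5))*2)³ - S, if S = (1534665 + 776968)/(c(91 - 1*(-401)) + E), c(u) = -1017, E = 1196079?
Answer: -1547642258431/1195062 ≈ -1.2950e+6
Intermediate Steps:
S = 2311633/1195062 (S = (1534665 + 776968)/(-1017 + 1196079) = 2311633/1195062 ≈ 1.9343)
(-69 - (-4*(-5))*2)³ - S = (-69 - (-4*(-5))*2)³ - 1*2311633/1195062 = (-69 - 20*2)³ - 2311633/1195062 = (-69 - 1*40)³ - 2311633/1195062 = (-69 - 40)³ - 2311633/1195062 = (-109)³ - 2311633/1195062 = -1295029 - 2311633/1195062 = -1547642258431/1195062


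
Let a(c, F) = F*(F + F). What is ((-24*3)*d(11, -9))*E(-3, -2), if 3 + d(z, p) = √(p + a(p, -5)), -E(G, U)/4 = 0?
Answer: 0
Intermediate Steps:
E(G, U) = 0 (E(G, U) = -4*0 = 0)
a(c, F) = 2*F² (a(c, F) = F*(2*F) = 2*F²)
d(z, p) = -3 + √(50 + p) (d(z, p) = -3 + √(p + 2*(-5)²) = -3 + √(p + 2*25) = -3 + √(p + 50) = -3 + √(50 + p))
((-24*3)*d(11, -9))*E(-3, -2) = ((-24*3)*(-3 + √(50 - 9)))*0 = -72*(-3 + √41)*0 = (216 - 72*√41)*0 = 0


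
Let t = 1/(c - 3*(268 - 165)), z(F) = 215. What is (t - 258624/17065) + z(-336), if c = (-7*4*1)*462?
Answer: 9034016386/45205185 ≈ 199.84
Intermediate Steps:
c = -12936 (c = -28*1*462 = -28*462 = -12936)
t = -1/13245 (t = 1/(-12936 - 3*(268 - 165)) = 1/(-12936 - 3*103) = 1/(-12936 - 309) = 1/(-13245) = -1/13245 ≈ -7.5500e-5)
(t - 258624/17065) + z(-336) = (-1/13245 - 258624/17065) + 215 = -685098389/45205185 + 215 = 9034016386/45205185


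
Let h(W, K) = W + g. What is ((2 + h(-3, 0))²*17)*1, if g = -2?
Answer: 153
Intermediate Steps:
h(W, K) = -2 + W (h(W, K) = W - 2 = -2 + W)
((2 + h(-3, 0))²*17)*1 = ((2 + (-2 - 3))²*17)*1 = ((2 - 5)²*17)*1 = ((-3)²*17)*1 = (9*17)*1 = 153*1 = 153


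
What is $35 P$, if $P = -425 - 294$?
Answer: $-25165$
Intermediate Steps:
$P = -719$ ($P = -425 - 294 = -719$)
$35 P = 35 \left(-719\right) = -25165$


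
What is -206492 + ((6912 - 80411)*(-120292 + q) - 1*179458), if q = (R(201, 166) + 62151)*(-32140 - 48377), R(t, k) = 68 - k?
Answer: 367233467607857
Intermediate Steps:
q = -4996321401 (q = ((68 - 1*166) + 62151)*(-32140 - 48377) = ((68 - 166) + 62151)*(-80517) = (-98 + 62151)*(-80517) = 62053*(-80517) = -4996321401)
-206492 + ((6912 - 80411)*(-120292 + q) - 1*179458) = -206492 + ((6912 - 80411)*(-120292 - 4996321401) - 1*179458) = -206492 + (-73499*(-4996441693) - 179458) = -206492 + (367233467993807 - 179458) = -206492 + 367233467814349 = 367233467607857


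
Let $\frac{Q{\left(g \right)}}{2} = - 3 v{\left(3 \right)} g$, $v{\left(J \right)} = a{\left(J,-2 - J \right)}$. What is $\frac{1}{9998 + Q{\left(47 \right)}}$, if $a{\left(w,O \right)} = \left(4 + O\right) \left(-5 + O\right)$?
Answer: $\frac{1}{7178} \approx 0.00013931$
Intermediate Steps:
$a{\left(w,O \right)} = \left(-5 + O\right) \left(4 + O\right)$
$v{\left(J \right)} = -18 + J + \left(-2 - J\right)^{2}$ ($v{\left(J \right)} = -20 + \left(-2 - J\right)^{2} - \left(-2 - J\right) = -20 + \left(-2 - J\right)^{2} + \left(2 + J\right) = -18 + J + \left(-2 - J\right)^{2}$)
$Q{\left(g \right)} = - 60 g$ ($Q{\left(g \right)} = 2 - 3 \left(-18 + 3 + \left(2 + 3\right)^{2}\right) g = 2 - 3 \left(-18 + 3 + 5^{2}\right) g = 2 - 3 \left(-18 + 3 + 25\right) g = 2 \left(-3\right) 10 g = 2 \left(- 30 g\right) = - 60 g$)
$\frac{1}{9998 + Q{\left(47 \right)}} = \frac{1}{9998 - 2820} = \frac{1}{7178}$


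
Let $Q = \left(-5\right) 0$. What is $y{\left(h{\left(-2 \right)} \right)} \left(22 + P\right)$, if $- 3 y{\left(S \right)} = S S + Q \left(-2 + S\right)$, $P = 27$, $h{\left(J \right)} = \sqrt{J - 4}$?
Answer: $98$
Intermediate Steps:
$Q = 0$
$h{\left(J \right)} = \sqrt{-4 + J}$
$y{\left(S \right)} = - \frac{S^{2}}{3}$ ($y{\left(S \right)} = - \frac{S S + 0 \left(-2 + S\right)}{3} = - \frac{S^{2} + 0}{3} = - \frac{S^{2}}{3}$)
$y{\left(h{\left(-2 \right)} \right)} \left(22 + P\right) = - \frac{\left(\sqrt{-4 - 2}\right)^{2}}{3} \left(22 + 27\right) = - \frac{\left(\sqrt{-6}\right)^{2}}{3} \cdot 49 = - \frac{\left(i \sqrt{6}\right)^{2}}{3} \cdot 49 = \left(- \frac{1}{3}\right) \left(-6\right) 49 = 2 \cdot 49 = 98$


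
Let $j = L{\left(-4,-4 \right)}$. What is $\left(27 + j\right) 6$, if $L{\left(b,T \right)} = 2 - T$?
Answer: $198$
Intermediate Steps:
$j = 6$ ($j = 2 - -4 = 2 + 4 = 6$)
$\left(27 + j\right) 6 = \left(27 + 6\right) 6 = 33 \cdot 6 = 198$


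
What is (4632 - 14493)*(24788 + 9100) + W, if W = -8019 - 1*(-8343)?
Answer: -334169244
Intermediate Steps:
W = 324 (W = -8019 + 8343 = 324)
(4632 - 14493)*(24788 + 9100) + W = (4632 - 14493)*(24788 + 9100) + 324 = -9861*33888 + 324 = -334169568 + 324 = -334169244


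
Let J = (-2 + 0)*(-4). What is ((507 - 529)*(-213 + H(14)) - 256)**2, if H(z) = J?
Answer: 18096516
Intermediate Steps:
J = 8 (J = -2*(-4) = 8)
H(z) = 8
((507 - 529)*(-213 + H(14)) - 256)**2 = ((507 - 529)*(-213 + 8) - 256)**2 = (-22*(-205) - 256)**2 = (4510 - 256)**2 = 4254**2 = 18096516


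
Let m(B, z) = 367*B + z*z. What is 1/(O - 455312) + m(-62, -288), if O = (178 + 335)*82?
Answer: 24873276739/413246 ≈ 60190.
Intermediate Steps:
O = 42066 (O = 513*82 = 42066)
m(B, z) = z² + 367*B (m(B, z) = 367*B + z² = z² + 367*B)
1/(O - 455312) + m(-62, -288) = 1/(42066 - 455312) + ((-288)² + 367*(-62)) = 1/(-413246) + (82944 - 22754) = -1/413246 + 60190 = 24873276739/413246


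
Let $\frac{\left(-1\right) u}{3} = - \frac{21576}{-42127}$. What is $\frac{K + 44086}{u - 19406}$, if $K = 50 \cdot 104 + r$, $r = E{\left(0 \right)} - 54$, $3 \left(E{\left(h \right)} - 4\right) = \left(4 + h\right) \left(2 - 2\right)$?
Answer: $- \frac{1037082486}{408790645} \approx -2.537$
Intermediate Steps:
$u = - \frac{64728}{42127}$ ($u = - 3 \left(- \frac{21576}{-42127}\right) = - 3 \left(\left(-21576\right) \left(- \frac{1}{42127}\right)\right) = \left(-3\right) \frac{21576}{42127} = - \frac{64728}{42127} \approx -1.5365$)
$E{\left(h \right)} = 4$ ($E{\left(h \right)} = 4 + \frac{\left(4 + h\right) \left(2 - 2\right)}{3} = 4 + \frac{\left(4 + h\right) 0}{3} = 4 + \frac{1}{3} \cdot 0 = 4 + 0 = 4$)
$r = -50$ ($r = 4 - 54 = -50$)
$K = 5150$ ($K = 50 \cdot 104 - 50 = 5200 - 50 = 5150$)
$\frac{K + 44086}{u - 19406} = \frac{5150 + 44086}{- \frac{64728}{42127} - 19406} = \frac{49236}{- \frac{817581290}{42127}} = 49236 \left(- \frac{42127}{817581290}\right) = - \frac{1037082486}{408790645}$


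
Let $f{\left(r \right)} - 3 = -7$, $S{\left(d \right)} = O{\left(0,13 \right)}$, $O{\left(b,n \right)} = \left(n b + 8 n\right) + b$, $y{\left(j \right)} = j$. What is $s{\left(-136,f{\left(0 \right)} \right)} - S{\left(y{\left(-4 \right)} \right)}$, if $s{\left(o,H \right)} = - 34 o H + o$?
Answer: $-18736$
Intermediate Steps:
$O{\left(b,n \right)} = b + 8 n + b n$ ($O{\left(b,n \right)} = \left(b n + 8 n\right) + b = \left(8 n + b n\right) + b = b + 8 n + b n$)
$S{\left(d \right)} = 104$ ($S{\left(d \right)} = 0 + 8 \cdot 13 + 0 \cdot 13 = 0 + 104 + 0 = 104$)
$f{\left(r \right)} = -4$ ($f{\left(r \right)} = 3 - 7 = -4$)
$s{\left(o,H \right)} = o - 34 H o$ ($s{\left(o,H \right)} = - 34 H o + o = o - 34 H o$)
$s{\left(-136,f{\left(0 \right)} \right)} - S{\left(y{\left(-4 \right)} \right)} = - 136 \left(1 - -136\right) - 104 = - 136 \left(1 + 136\right) - 104 = \left(-136\right) 137 - 104 = -18632 - 104 = -18736$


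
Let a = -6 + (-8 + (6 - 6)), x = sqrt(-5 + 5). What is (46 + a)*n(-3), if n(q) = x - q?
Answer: 96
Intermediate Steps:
x = 0 (x = sqrt(0) = 0)
n(q) = -q (n(q) = 0 - q = -q)
a = -14 (a = -6 + (-8 + 0) = -6 - 8 = -14)
(46 + a)*n(-3) = (46 - 14)*(-1*(-3)) = 32*3 = 96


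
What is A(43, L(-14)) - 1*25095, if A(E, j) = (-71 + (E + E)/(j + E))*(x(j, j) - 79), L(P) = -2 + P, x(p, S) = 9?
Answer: -549395/27 ≈ -20348.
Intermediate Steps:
A(E, j) = 4970 - 140*E/(E + j) (A(E, j) = (-71 + (E + E)/(j + E))*(9 - 79) = (-71 + (2*E)/(E + j))*(-70) = (-71 + 2*E/(E + j))*(-70) = 4970 - 140*E/(E + j))
A(43, L(-14)) - 1*25095 = 70*(69*43 + 71*(-2 - 14))/(43 + (-2 - 14)) - 1*25095 = 70*(2967 + 71*(-16))/(43 - 16) - 25095 = 70*(2967 - 1136)/27 - 25095 = 70*(1/27)*1831 - 25095 = 128170/27 - 25095 = -549395/27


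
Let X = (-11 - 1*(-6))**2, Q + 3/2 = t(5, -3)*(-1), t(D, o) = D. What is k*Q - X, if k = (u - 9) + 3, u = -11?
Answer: 171/2 ≈ 85.500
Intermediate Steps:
Q = -13/2 (Q = -3/2 + 5*(-1) = -3/2 - 5 = -13/2 ≈ -6.5000)
X = 25 (X = (-11 + 6)**2 = (-5)**2 = 25)
k = -17 (k = (-11 - 9) + 3 = -20 + 3 = -17)
k*Q - X = -17*(-13/2) - 1*25 = 221/2 - 25 = 171/2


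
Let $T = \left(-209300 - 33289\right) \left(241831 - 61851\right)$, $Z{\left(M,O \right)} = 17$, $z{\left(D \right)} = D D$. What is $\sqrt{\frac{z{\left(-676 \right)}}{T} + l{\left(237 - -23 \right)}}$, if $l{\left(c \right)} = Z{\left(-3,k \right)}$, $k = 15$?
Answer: $\frac{\sqrt{2025439963974458560005}}{10915292055} \approx 4.1231$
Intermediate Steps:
$z{\left(D \right)} = D^{2}$
$T = -43661168220$ ($T = \left(-242589\right) 179980 = -43661168220$)
$l{\left(c \right)} = 17$
$\sqrt{\frac{z{\left(-676 \right)}}{T} + l{\left(237 - -23 \right)}} = \sqrt{\frac{\left(-676\right)^{2}}{-43661168220} + 17} = \sqrt{456976 \left(- \frac{1}{43661168220}\right) + 17} = \sqrt{- \frac{114244}{10915292055} + 17} = \sqrt{\frac{185559850691}{10915292055}} = \frac{\sqrt{2025439963974458560005}}{10915292055}$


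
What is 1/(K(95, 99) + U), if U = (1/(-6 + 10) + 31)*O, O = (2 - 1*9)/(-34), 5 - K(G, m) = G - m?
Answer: 136/2099 ≈ 0.064793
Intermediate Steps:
K(G, m) = 5 + m - G (K(G, m) = 5 - (G - m) = 5 + (m - G) = 5 + m - G)
O = 7/34 (O = (2 - 9)*(-1/34) = -7*(-1/34) = 7/34 ≈ 0.20588)
U = 875/136 (U = (1/(-6 + 10) + 31)*(7/34) = (1/4 + 31)*(7/34) = (125/4)*(7/34) = 875/136 ≈ 6.4338)
1/(K(95, 99) + U) = 1/((5 + 99 - 1*95) + 875/136) = 1/((5 + 99 - 95) + 875/136) = 1/(9 + 875/136) = 1/(2099/136) = 136/2099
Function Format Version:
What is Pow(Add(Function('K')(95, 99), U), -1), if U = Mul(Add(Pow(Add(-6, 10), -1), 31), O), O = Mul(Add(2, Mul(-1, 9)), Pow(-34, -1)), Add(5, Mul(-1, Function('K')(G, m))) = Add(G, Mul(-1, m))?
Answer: Rational(136, 2099) ≈ 0.064793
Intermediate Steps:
Function('K')(G, m) = Add(5, m, Mul(-1, G)) (Function('K')(G, m) = Add(5, Mul(-1, Add(G, Mul(-1, m)))) = Add(5, Add(m, Mul(-1, G))) = Add(5, m, Mul(-1, G)))
O = Rational(7, 34) (O = Mul(Add(2, -9), Rational(-1, 34)) = Mul(-7, Rational(-1, 34)) = Rational(7, 34) ≈ 0.20588)
U = Rational(875, 136) (U = Mul(Add(Pow(Add(-6, 10), -1), 31), Rational(7, 34)) = Mul(Add(Pow(4, -1), 31), Rational(7, 34)) = Mul(Add(Rational(1, 4), 31), Rational(7, 34)) = Mul(Rational(125, 4), Rational(7, 34)) = Rational(875, 136) ≈ 6.4338)
Pow(Add(Function('K')(95, 99), U), -1) = Pow(Add(Add(5, 99, Mul(-1, 95)), Rational(875, 136)), -1) = Pow(Add(Add(5, 99, -95), Rational(875, 136)), -1) = Pow(Add(9, Rational(875, 136)), -1) = Pow(Rational(2099, 136), -1) = Rational(136, 2099)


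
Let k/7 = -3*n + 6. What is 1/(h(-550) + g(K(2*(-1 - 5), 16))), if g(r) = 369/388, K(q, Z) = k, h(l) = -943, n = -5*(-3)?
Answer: -388/365515 ≈ -0.0010615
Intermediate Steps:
n = 15
k = -273 (k = 7*(-3*15 + 6) = 7*(-45 + 6) = 7*(-39) = -273)
K(q, Z) = -273
g(r) = 369/388 (g(r) = 369*(1/388) = 369/388)
1/(h(-550) + g(K(2*(-1 - 5), 16))) = 1/(-943 + 369/388) = 1/(-365515/388) = -388/365515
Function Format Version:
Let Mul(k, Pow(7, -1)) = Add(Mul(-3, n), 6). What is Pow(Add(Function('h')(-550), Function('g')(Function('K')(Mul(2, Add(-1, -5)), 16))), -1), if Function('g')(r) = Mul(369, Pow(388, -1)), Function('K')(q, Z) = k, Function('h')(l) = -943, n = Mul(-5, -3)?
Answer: Rational(-388, 365515) ≈ -0.0010615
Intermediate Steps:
n = 15
k = -273 (k = Mul(7, Add(Mul(-3, 15), 6)) = Mul(7, Add(-45, 6)) = Mul(7, -39) = -273)
Function('K')(q, Z) = -273
Function('g')(r) = Rational(369, 388) (Function('g')(r) = Mul(369, Rational(1, 388)) = Rational(369, 388))
Pow(Add(Function('h')(-550), Function('g')(Function('K')(Mul(2, Add(-1, -5)), 16))), -1) = Pow(Add(-943, Rational(369, 388)), -1) = Pow(Rational(-365515, 388), -1) = Rational(-388, 365515)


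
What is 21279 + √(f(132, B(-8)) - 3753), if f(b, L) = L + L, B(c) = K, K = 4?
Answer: 21279 + I*√3745 ≈ 21279.0 + 61.196*I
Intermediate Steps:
B(c) = 4
f(b, L) = 2*L
21279 + √(f(132, B(-8)) - 3753) = 21279 + √(2*4 - 3753) = 21279 + √(8 - 3753) = 21279 + √(-3745) = 21279 + I*√3745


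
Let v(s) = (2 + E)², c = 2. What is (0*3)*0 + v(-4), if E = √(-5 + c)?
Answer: (2 + I*√3)² ≈ 1.0 + 6.9282*I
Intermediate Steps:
E = I*√3 (E = √(-5 + 2) = √(-3) = I*√3 ≈ 1.732*I)
v(s) = (2 + I*√3)²
(0*3)*0 + v(-4) = (0*3)*0 + (2 + I*√3)² = 0*0 + (2 + I*√3)² = 0 + (2 + I*√3)² = (2 + I*√3)²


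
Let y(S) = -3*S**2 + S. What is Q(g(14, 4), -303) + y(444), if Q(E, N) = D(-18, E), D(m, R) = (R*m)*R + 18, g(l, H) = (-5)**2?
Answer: -602196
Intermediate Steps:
y(S) = S - 3*S**2
g(l, H) = 25
D(m, R) = 18 + m*R**2 (D(m, R) = m*R**2 + 18 = 18 + m*R**2)
Q(E, N) = 18 - 18*E**2
Q(g(14, 4), -303) + y(444) = (18 - 18*25**2) + 444*(1 - 3*444) = (18 - 18*625) + 444*(1 - 1332) = (18 - 11250) + 444*(-1331) = -11232 - 590964 = -602196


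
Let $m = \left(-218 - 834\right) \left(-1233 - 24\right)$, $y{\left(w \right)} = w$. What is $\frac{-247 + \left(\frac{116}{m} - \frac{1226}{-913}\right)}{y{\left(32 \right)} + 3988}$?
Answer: $- \frac{37073287979}{606677461830} \approx -0.061109$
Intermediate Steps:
$m = 1322364$ ($m = \left(-1052\right) \left(-1257\right) = 1322364$)
$\frac{-247 + \left(\frac{116}{m} - \frac{1226}{-913}\right)}{y{\left(32 \right)} + 3988} = \frac{-247 + \left(\frac{116}{1322364} - \frac{1226}{-913}\right)}{32 + 3988} = \frac{-247 + \left(116 \cdot \frac{1}{1322364} - - \frac{1226}{913}\right)}{4020} = \left(-247 + \left(\frac{29}{330591} + \frac{1226}{913}\right)\right) \frac{1}{4020} = \left(-247 + \frac{405331043}{301829583}\right) \frac{1}{4020} = \left(- \frac{74146575958}{301829583}\right) \frac{1}{4020} = - \frac{37073287979}{606677461830}$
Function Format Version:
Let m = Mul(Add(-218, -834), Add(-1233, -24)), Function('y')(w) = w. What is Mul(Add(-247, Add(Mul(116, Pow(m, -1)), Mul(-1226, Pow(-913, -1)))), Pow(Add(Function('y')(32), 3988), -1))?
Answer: Rational(-37073287979, 606677461830) ≈ -0.061109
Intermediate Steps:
m = 1322364 (m = Mul(-1052, -1257) = 1322364)
Mul(Add(-247, Add(Mul(116, Pow(m, -1)), Mul(-1226, Pow(-913, -1)))), Pow(Add(Function('y')(32), 3988), -1)) = Mul(Add(-247, Add(Mul(116, Pow(1322364, -1)), Mul(-1226, Pow(-913, -1)))), Pow(Add(32, 3988), -1)) = Mul(Add(-247, Add(Mul(116, Rational(1, 1322364)), Mul(-1226, Rational(-1, 913)))), Pow(4020, -1)) = Mul(Add(-247, Add(Rational(29, 330591), Rational(1226, 913))), Rational(1, 4020)) = Mul(Add(-247, Rational(405331043, 301829583)), Rational(1, 4020)) = Mul(Rational(-74146575958, 301829583), Rational(1, 4020)) = Rational(-37073287979, 606677461830)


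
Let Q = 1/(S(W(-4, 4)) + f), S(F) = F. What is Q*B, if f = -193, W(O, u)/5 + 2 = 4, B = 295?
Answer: -295/183 ≈ -1.6120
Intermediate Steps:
W(O, u) = 10 (W(O, u) = -10 + 5*4 = -10 + 20 = 10)
Q = -1/183 (Q = 1/(10 - 193) = 1/(-183) = -1/183 ≈ -0.0054645)
Q*B = -1/183*295 = -295/183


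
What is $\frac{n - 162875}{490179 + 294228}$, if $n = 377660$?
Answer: $\frac{71595}{261469} \approx 0.27382$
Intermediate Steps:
$\frac{n - 162875}{490179 + 294228} = \frac{377660 - 162875}{490179 + 294228} = \frac{214785}{784407} = 214785 \cdot \frac{1}{784407} = \frac{71595}{261469}$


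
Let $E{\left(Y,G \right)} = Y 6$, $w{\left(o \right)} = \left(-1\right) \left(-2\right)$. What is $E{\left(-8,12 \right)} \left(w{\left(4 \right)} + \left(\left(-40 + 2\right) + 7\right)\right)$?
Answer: $1392$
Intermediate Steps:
$w{\left(o \right)} = 2$
$E{\left(Y,G \right)} = 6 Y$
$E{\left(-8,12 \right)} \left(w{\left(4 \right)} + \left(\left(-40 + 2\right) + 7\right)\right) = 6 \left(-8\right) \left(2 + \left(\left(-40 + 2\right) + 7\right)\right) = - 48 \left(2 + \left(-38 + 7\right)\right) = - 48 \left(2 - 31\right) = \left(-48\right) \left(-29\right) = 1392$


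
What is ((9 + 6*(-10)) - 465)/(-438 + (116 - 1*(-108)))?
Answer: 258/107 ≈ 2.4112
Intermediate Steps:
((9 + 6*(-10)) - 465)/(-438 + (116 - 1*(-108))) = ((9 - 60) - 465)/(-438 + (116 + 108)) = (-51 - 465)/(-438 + 224) = -516/(-214) = -516*(-1/214) = 258/107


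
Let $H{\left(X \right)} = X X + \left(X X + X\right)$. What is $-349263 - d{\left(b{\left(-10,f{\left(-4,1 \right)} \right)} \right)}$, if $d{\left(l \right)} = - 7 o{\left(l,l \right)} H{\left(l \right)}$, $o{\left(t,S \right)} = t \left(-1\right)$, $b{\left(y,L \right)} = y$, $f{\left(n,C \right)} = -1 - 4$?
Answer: $-335963$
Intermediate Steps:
$H{\left(X \right)} = X + 2 X^{2}$ ($H{\left(X \right)} = X^{2} + \left(X^{2} + X\right) = X^{2} + \left(X + X^{2}\right) = X + 2 X^{2}$)
$f{\left(n,C \right)} = -5$
$o{\left(t,S \right)} = - t$
$d{\left(l \right)} = 7 l^{2} \left(1 + 2 l\right)$ ($d{\left(l \right)} = - 7 \left(- l\right) l \left(1 + 2 l\right) = 7 l l \left(1 + 2 l\right) = 7 l^{2} \left(1 + 2 l\right)$)
$-349263 - d{\left(b{\left(-10,f{\left(-4,1 \right)} \right)} \right)} = -349263 - \left(-10\right)^{2} \left(7 + 14 \left(-10\right)\right) = -349263 - 100 \left(7 - 140\right) = -349263 - 100 \left(-133\right) = -349263 - -13300 = -349263 + 13300 = -335963$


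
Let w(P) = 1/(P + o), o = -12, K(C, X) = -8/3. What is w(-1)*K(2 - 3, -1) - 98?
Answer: -3814/39 ≈ -97.795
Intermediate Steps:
K(C, X) = -8/3 (K(C, X) = -8*⅓ = -8/3)
w(P) = 1/(-12 + P) (w(P) = 1/(P - 12) = 1/(-12 + P))
w(-1)*K(2 - 3, -1) - 98 = -8/3/(-12 - 1) - 98 = -8/3/(-13) - 98 = -1/13*(-8/3) - 98 = 8/39 - 98 = -3814/39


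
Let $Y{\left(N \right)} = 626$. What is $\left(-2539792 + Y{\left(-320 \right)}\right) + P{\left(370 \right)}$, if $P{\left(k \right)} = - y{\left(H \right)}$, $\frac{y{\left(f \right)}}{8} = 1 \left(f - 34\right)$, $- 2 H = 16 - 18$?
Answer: $-2538902$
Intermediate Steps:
$H = 1$ ($H = - \frac{16 - 18}{2} = \left(- \frac{1}{2}\right) \left(-2\right) = 1$)
$y{\left(f \right)} = -272 + 8 f$ ($y{\left(f \right)} = 8 \cdot 1 \left(f - 34\right) = 8 \cdot 1 \left(-34 + f\right) = 8 \left(-34 + f\right) = -272 + 8 f$)
$P{\left(k \right)} = 264$ ($P{\left(k \right)} = - (-272 + 8 \cdot 1) = - (-272 + 8) = \left(-1\right) \left(-264\right) = 264$)
$\left(-2539792 + Y{\left(-320 \right)}\right) + P{\left(370 \right)} = \left(-2539792 + 626\right) + 264 = -2539166 + 264 = -2538902$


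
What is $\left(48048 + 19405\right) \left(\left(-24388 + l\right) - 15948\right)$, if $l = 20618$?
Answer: $-1330038254$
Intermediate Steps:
$\left(48048 + 19405\right) \left(\left(-24388 + l\right) - 15948\right) = \left(48048 + 19405\right) \left(\left(-24388 + 20618\right) - 15948\right) = 67453 \left(-3770 - 15948\right) = 67453 \left(-19718\right) = -1330038254$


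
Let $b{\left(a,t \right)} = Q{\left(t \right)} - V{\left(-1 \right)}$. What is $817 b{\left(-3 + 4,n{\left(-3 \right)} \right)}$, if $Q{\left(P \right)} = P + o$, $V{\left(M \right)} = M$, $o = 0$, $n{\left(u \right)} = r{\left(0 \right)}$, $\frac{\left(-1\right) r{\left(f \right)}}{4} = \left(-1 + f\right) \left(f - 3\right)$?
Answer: $-8987$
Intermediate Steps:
$r{\left(f \right)} = - 4 \left(-1 + f\right) \left(-3 + f\right)$ ($r{\left(f \right)} = - 4 \left(-1 + f\right) \left(f - 3\right) = - 4 \left(-1 + f\right) \left(-3 + f\right)$)
$n{\left(u \right)} = -12$ ($n{\left(u \right)} = -12 - 4 \cdot 0^{2} + 16 \cdot 0 = -12 - 0 + 0 = -12 + 0 + 0 = -12$)
$Q{\left(P \right)} = P$ ($Q{\left(P \right)} = P + 0 = P$)
$b{\left(a,t \right)} = 1 + t$ ($b{\left(a,t \right)} = t - -1 = t + 1 = 1 + t$)
$817 b{\left(-3 + 4,n{\left(-3 \right)} \right)} = 817 \left(1 - 12\right) = 817 \left(-11\right) = -8987$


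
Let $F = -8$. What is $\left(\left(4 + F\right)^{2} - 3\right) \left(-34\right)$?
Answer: $-442$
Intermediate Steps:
$\left(\left(4 + F\right)^{2} - 3\right) \left(-34\right) = \left(\left(4 - 8\right)^{2} - 3\right) \left(-34\right) = \left(\left(-4\right)^{2} - 3\right) \left(-34\right) = \left(16 - 3\right) \left(-34\right) = 13 \left(-34\right) = -442$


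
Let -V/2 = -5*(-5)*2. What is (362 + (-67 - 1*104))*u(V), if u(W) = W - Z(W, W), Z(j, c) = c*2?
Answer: 19100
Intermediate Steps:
V = -100 (V = -2*(-5*(-5))*2 = -50*2 = -2*50 = -100)
Z(j, c) = 2*c
u(W) = -W (u(W) = W - 2*W = -W)
(362 + (-67 - 1*104))*u(V) = (362 + (-67 - 1*104))*(-1*(-100)) = (362 + (-67 - 104))*100 = (362 - 171)*100 = 191*100 = 19100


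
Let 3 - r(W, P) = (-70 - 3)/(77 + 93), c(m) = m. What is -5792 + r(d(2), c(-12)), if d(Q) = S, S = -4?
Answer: -984057/170 ≈ -5788.6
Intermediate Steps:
d(Q) = -4
r(W, P) = 583/170 (r(W, P) = 3 - (-70 - 3)/(77 + 93) = 3 - (-73)/170 = 3 - 1*(-73/170) = 3 + 73/170 = 583/170)
-5792 + r(d(2), c(-12)) = -5792 + 583/170 = -984057/170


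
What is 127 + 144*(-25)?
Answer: -3473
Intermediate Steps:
127 + 144*(-25) = 127 - 3600 = -3473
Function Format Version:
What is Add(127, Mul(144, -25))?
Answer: -3473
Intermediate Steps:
Add(127, Mul(144, -25)) = Add(127, -3600) = -3473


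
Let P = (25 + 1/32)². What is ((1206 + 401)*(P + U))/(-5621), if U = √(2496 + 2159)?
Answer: -1031052807/5755904 - 1607*√95/803 ≈ -198.64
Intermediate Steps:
P = 641601/1024 (P = (25 + 1/32)² = (801/32)² = 641601/1024 ≈ 626.56)
U = 7*√95 (U = √4655 = 7*√95 ≈ 68.228)
((1206 + 401)*(P + U))/(-5621) = ((1206 + 401)*(641601/1024 + 7*√95))/(-5621) = (1607*(641601/1024 + 7*√95))*(-1/5621) = (1031052807/1024 + 11249*√95)*(-1/5621) = -1031052807/5755904 - 1607*√95/803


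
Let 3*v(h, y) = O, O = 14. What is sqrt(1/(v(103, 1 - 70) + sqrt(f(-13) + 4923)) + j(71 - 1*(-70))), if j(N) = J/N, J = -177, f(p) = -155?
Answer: sqrt(-64390 - 66552*sqrt(298))/(94*sqrt(7 + 6*sqrt(298))) ≈ 1.1143*I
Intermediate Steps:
v(h, y) = 14/3 (v(h, y) = (1/3)*14 = 14/3)
j(N) = -177/N
sqrt(1/(v(103, 1 - 70) + sqrt(f(-13) + 4923)) + j(71 - 1*(-70))) = sqrt(1/(14/3 + sqrt(-155 + 4923)) - 177/(71 - 1*(-70))) = sqrt(1/(14/3 + sqrt(4768)) - 177/(71 + 70)) = sqrt(1/(14/3 + 4*sqrt(298)) - 177/141) = sqrt(1/(14/3 + 4*sqrt(298)) - 177*1/141) = sqrt(1/(14/3 + 4*sqrt(298)) - 59/47) = sqrt(-59/47 + 1/(14/3 + 4*sqrt(298)))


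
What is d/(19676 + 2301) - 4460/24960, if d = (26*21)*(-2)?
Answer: -6263687/27427296 ≈ -0.22837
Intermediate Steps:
d = -1092 (d = 546*(-2) = -1092)
d/(19676 + 2301) - 4460/24960 = -1092/(19676 + 2301) - 4460/24960 = -1092/21977 - 4460*1/24960 = -1092*1/21977 - 223/1248 = -1092/21977 - 223/1248 = -6263687/27427296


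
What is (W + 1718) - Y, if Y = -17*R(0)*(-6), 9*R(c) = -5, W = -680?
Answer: 3284/3 ≈ 1094.7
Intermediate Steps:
R(c) = -5/9 (R(c) = (⅑)*(-5) = -5/9)
Y = -170/3 (Y = -17*(-5/9)*(-6) = (85/9)*(-6) = -170/3 ≈ -56.667)
(W + 1718) - Y = (-680 + 1718) - 1*(-170/3) = 1038 + 170/3 = 3284/3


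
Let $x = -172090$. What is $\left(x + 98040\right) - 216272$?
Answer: $-290322$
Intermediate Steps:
$\left(x + 98040\right) - 216272 = \left(-172090 + 98040\right) - 216272 = -74050 - 216272 = -290322$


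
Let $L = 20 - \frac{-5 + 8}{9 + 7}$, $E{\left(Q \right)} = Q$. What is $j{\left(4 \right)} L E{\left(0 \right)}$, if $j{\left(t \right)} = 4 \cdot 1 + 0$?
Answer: $0$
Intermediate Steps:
$L = \frac{317}{16}$ ($L = 20 - \frac{3}{16} = \frac{317}{16} \approx 19.813$)
$j{\left(t \right)} = 4$ ($j{\left(t \right)} = 4 + 0 = 4$)
$j{\left(4 \right)} L E{\left(0 \right)} = 4 \cdot \frac{317}{16} \cdot 0 = \frac{317}{4} \cdot 0 = 0$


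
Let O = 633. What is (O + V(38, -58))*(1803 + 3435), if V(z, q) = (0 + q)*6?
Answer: 1492830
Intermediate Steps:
V(z, q) = 6*q (V(z, q) = q*6 = 6*q)
(O + V(38, -58))*(1803 + 3435) = (633 + 6*(-58))*(1803 + 3435) = (633 - 348)*5238 = 285*5238 = 1492830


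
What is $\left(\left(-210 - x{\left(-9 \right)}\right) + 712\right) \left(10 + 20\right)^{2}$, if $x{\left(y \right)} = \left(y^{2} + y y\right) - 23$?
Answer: $326700$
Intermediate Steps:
$x{\left(y \right)} = -23 + 2 y^{2}$ ($x{\left(y \right)} = \left(y^{2} + y^{2}\right) - 23 = 2 y^{2} - 23 = -23 + 2 y^{2}$)
$\left(\left(-210 - x{\left(-9 \right)}\right) + 712\right) \left(10 + 20\right)^{2} = \left(\left(-210 - \left(-23 + 2 \left(-9\right)^{2}\right)\right) + 712\right) \left(10 + 20\right)^{2} = \left(\left(-210 - \left(-23 + 2 \cdot 81\right)\right) + 712\right) 30^{2} = \left(\left(-210 - \left(-23 + 162\right)\right) + 712\right) 900 = \left(\left(-210 - 139\right) + 712\right) 900 = \left(-349 + 712\right) 900 = 363 \cdot 900 = 326700$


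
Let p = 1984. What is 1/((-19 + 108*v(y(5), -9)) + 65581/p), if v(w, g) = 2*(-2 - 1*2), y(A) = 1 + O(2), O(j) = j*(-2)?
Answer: -1984/1686291 ≈ -0.0011765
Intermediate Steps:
O(j) = -2*j
y(A) = -3 (y(A) = 1 - 2*2 = 1 - 4 = -3)
v(w, g) = -8 (v(w, g) = 2*(-2 - 2) = 2*(-4) = -8)
1/((-19 + 108*v(y(5), -9)) + 65581/p) = 1/((-19 + 108*(-8)) + 65581/1984) = 1/((-19 - 864) + 65581*(1/1984)) = 1/(-883 + 65581/1984) = 1/(-1686291/1984) = -1984/1686291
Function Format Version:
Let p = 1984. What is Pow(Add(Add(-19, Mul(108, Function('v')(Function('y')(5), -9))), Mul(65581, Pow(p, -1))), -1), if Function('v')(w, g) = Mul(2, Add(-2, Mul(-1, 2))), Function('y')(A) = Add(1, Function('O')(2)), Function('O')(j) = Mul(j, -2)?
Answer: Rational(-1984, 1686291) ≈ -0.0011765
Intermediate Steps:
Function('O')(j) = Mul(-2, j)
Function('y')(A) = -3 (Function('y')(A) = Add(1, Mul(-2, 2)) = Add(1, -4) = -3)
Function('v')(w, g) = -8 (Function('v')(w, g) = Mul(2, Add(-2, -2)) = Mul(2, -4) = -8)
Pow(Add(Add(-19, Mul(108, Function('v')(Function('y')(5), -9))), Mul(65581, Pow(p, -1))), -1) = Pow(Add(Add(-19, Mul(108, -8)), Mul(65581, Pow(1984, -1))), -1) = Pow(Add(Add(-19, -864), Mul(65581, Rational(1, 1984))), -1) = Pow(Add(-883, Rational(65581, 1984)), -1) = Pow(Rational(-1686291, 1984), -1) = Rational(-1984, 1686291)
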